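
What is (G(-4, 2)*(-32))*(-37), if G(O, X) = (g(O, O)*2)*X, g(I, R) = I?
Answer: -18944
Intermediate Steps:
G(O, X) = 2*O*X (G(O, X) = (O*2)*X = (2*O)*X = 2*O*X)
(G(-4, 2)*(-32))*(-37) = ((2*(-4)*2)*(-32))*(-37) = -16*(-32)*(-37) = 512*(-37) = -18944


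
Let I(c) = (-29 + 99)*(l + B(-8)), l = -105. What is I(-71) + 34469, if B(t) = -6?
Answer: 26699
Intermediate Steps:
I(c) = -7770 (I(c) = (-29 + 99)*(-105 - 6) = 70*(-111) = -7770)
I(-71) + 34469 = -7770 + 34469 = 26699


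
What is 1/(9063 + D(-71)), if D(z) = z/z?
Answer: 1/9064 ≈ 0.00011033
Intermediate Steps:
D(z) = 1
1/(9063 + D(-71)) = 1/(9063 + 1) = 1/9064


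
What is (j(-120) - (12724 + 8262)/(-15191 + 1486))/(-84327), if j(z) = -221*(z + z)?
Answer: -726934186/1155701535 ≈ -0.62900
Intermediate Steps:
j(z) = -442*z
(j(-120) - (12724 + 8262)/(-15191 + 1486))/(-84327) = (-442*(-120) - (12724 + 8262)/(-15191 + 1486))/(-84327) = (53040 - 20986/(-13705))*(-1/84327) = (53040 - 20986*(-1)/13705)*(-1/84327) = (53040 - 1*(-20986/13705))*(-1/84327) = (53040 + 20986/13705)*(-1/84327) = (726934186/13705)*(-1/84327) = -726934186/1155701535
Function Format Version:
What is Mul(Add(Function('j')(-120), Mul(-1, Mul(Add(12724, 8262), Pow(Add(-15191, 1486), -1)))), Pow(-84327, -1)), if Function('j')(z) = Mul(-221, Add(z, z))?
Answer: Rational(-726934186, 1155701535) ≈ -0.62900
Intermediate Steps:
Function('j')(z) = Mul(-442, z) (Function('j')(z) = Mul(-221, Mul(2, z)) = Mul(-442, z))
Mul(Add(Function('j')(-120), Mul(-1, Mul(Add(12724, 8262), Pow(Add(-15191, 1486), -1)))), Pow(-84327, -1)) = Mul(Add(Mul(-442, -120), Mul(-1, Mul(Add(12724, 8262), Pow(Add(-15191, 1486), -1)))), Pow(-84327, -1)) = Mul(Add(53040, Mul(-1, Mul(20986, Pow(-13705, -1)))), Rational(-1, 84327)) = Mul(Add(53040, Mul(-1, Mul(20986, Rational(-1, 13705)))), Rational(-1, 84327)) = Mul(Add(53040, Mul(-1, Rational(-20986, 13705))), Rational(-1, 84327)) = Mul(Add(53040, Rational(20986, 13705)), Rational(-1, 84327)) = Mul(Rational(726934186, 13705), Rational(-1, 84327)) = Rational(-726934186, 1155701535)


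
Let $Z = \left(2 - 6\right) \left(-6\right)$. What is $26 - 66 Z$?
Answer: $-1558$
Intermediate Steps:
$Z = 24$ ($Z = \left(-4\right) \left(-6\right) = 24$)
$26 - 66 Z = 26 - 1584 = -1558$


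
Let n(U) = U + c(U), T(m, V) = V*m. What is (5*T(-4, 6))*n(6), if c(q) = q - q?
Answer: -720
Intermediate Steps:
c(q) = 0
n(U) = U (n(U) = U + 0 = U)
(5*T(-4, 6))*n(6) = (5*(6*(-4)))*6 = (5*(-24))*6 = -120*6 = -720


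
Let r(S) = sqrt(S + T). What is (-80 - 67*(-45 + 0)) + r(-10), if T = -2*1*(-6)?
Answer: 2935 + sqrt(2) ≈ 2936.4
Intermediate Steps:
T = 12 (T = -2*(-6) = 12)
r(S) = sqrt(12 + S) (r(S) = sqrt(S + 12) = sqrt(12 + S))
(-80 - 67*(-45 + 0)) + r(-10) = (-80 - 67*(-45 + 0)) + sqrt(12 - 10) = (-80 - 67*(-45)) + sqrt(2) = (-80 + 3015) + sqrt(2) = 2935 + sqrt(2)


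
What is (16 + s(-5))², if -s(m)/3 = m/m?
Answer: 169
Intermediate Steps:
s(m) = -3 (s(m) = -3*m/m = -3*1 = -3)
(16 + s(-5))² = (16 - 3)² = 13² = 169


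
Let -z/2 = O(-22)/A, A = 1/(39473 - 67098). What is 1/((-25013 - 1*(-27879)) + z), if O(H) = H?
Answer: -1/1212634 ≈ -8.2465e-7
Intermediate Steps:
A = -1/27625 (A = 1/(-27625) = -1/27625 ≈ -3.6199e-5)
z = -1215500 (z = -(-44)/(-1/27625) = -(-44)*(-27625) = -2*607750 = -1215500)
1/((-25013 - 1*(-27879)) + z) = 1/((-25013 - 1*(-27879)) - 1215500) = 1/((-25013 + 27879) - 1215500) = 1/(2866 - 1215500) = 1/(-1212634) = -1/1212634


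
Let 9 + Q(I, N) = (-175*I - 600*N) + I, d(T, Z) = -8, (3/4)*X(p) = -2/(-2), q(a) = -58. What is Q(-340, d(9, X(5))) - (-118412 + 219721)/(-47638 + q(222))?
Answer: 3050308205/47696 ≈ 63953.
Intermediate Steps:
X(p) = 4/3 (X(p) = 4*(-2/(-2))/3 = 4*(-2*(-1/2))/3 = (4/3)*1 = 4/3)
Q(I, N) = -9 - 600*N - 174*I (Q(I, N) = -9 + ((-175*I - 600*N) + I) = -9 + ((-600*N - 175*I) + I) = -9 + (-600*N - 174*I) = -9 - 600*N - 174*I)
Q(-340, d(9, X(5))) - (-118412 + 219721)/(-47638 + q(222)) = (-9 - 600*(-8) - 174*(-340)) - (-118412 + 219721)/(-47638 - 58) = (-9 + 4800 + 59160) - 101309/(-47696) = 63951 - 101309*(-1)/47696 = 63951 - 1*(-101309/47696) = 63951 + 101309/47696 = 3050308205/47696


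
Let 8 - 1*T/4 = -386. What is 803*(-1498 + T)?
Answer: 62634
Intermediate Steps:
T = 1576 (T = 32 - 4*(-386) = 32 + 1544 = 1576)
803*(-1498 + T) = 803*(-1498 + 1576) = 803*78 = 62634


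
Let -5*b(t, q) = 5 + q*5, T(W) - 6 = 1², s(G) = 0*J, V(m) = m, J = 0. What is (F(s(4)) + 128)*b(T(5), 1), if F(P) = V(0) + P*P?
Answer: -256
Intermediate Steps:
s(G) = 0 (s(G) = 0*0 = 0)
T(W) = 7 (T(W) = 6 + 1² = 6 + 1 = 7)
F(P) = P² (F(P) = 0 + P*P = 0 + P² = P²)
b(t, q) = -1 - q (b(t, q) = -(5 + q*5)/5 = -(5 + 5*q)/5 = -1 - q)
(F(s(4)) + 128)*b(T(5), 1) = (0² + 128)*(-1 - 1*1) = (0 + 128)*(-1 - 1) = 128*(-2) = -256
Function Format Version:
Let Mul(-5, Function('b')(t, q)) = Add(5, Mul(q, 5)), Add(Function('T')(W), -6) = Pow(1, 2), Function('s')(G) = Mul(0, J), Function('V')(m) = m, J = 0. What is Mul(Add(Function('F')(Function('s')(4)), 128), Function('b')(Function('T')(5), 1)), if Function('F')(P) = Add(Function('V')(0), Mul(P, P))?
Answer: -256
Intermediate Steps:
Function('s')(G) = 0 (Function('s')(G) = Mul(0, 0) = 0)
Function('T')(W) = 7 (Function('T')(W) = Add(6, Pow(1, 2)) = Add(6, 1) = 7)
Function('F')(P) = Pow(P, 2) (Function('F')(P) = Add(0, Mul(P, P)) = Add(0, Pow(P, 2)) = Pow(P, 2))
Function('b')(t, q) = Add(-1, Mul(-1, q)) (Function('b')(t, q) = Mul(Rational(-1, 5), Add(5, Mul(q, 5))) = Mul(Rational(-1, 5), Add(5, Mul(5, q))) = Add(-1, Mul(-1, q)))
Mul(Add(Function('F')(Function('s')(4)), 128), Function('b')(Function('T')(5), 1)) = Mul(Add(Pow(0, 2), 128), Add(-1, Mul(-1, 1))) = Mul(Add(0, 128), Add(-1, -1)) = Mul(128, -2) = -256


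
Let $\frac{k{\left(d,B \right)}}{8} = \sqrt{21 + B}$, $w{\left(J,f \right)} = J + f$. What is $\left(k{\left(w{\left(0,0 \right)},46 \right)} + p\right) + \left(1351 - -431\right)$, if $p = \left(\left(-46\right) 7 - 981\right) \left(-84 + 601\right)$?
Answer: $-671869 + 8 \sqrt{67} \approx -6.718 \cdot 10^{5}$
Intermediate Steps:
$k{\left(d,B \right)} = 8 \sqrt{21 + B}$
$p = -673651$ ($p = \left(-322 - 981\right) 517 = \left(-1303\right) 517 = -673651$)
$\left(k{\left(w{\left(0,0 \right)},46 \right)} + p\right) + \left(1351 - -431\right) = \left(8 \sqrt{21 + 46} - 673651\right) + \left(1351 - -431\right) = \left(8 \sqrt{67} - 673651\right) + \left(1351 + 431\right) = \left(-673651 + 8 \sqrt{67}\right) + 1782 = -671869 + 8 \sqrt{67}$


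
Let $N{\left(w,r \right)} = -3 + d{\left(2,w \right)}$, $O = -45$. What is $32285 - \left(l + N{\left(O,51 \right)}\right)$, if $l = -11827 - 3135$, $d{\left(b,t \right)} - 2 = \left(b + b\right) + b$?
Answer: $47242$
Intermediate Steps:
$d{\left(b,t \right)} = 2 + 3 b$ ($d{\left(b,t \right)} = 2 + \left(\left(b + b\right) + b\right) = 2 + \left(2 b + b\right) = 2 + 3 b$)
$N{\left(w,r \right)} = 5$ ($N{\left(w,r \right)} = -3 + \left(2 + 3 \cdot 2\right) = -3 + \left(2 + 6\right) = -3 + 8 = 5$)
$l = -14962$
$32285 - \left(l + N{\left(O,51 \right)}\right) = 32285 - \left(-14962 + 5\right) = 32285 - -14957 = 32285 + 14957 = 47242$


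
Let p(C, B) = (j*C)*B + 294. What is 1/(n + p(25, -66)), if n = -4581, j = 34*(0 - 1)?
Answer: 1/51813 ≈ 1.9300e-5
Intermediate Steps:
j = -34 (j = 34*(-1) = -34)
p(C, B) = 294 - 34*B*C (p(C, B) = (-34*C)*B + 294 = -34*B*C + 294 = 294 - 34*B*C)
1/(n + p(25, -66)) = 1/(-4581 + (294 - 34*(-66)*25)) = 1/(-4581 + (294 + 56100)) = 1/(-4581 + 56394) = 1/51813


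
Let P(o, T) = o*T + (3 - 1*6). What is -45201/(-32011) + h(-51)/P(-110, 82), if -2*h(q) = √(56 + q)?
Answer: 45201/32011 + √5/18046 ≈ 1.4122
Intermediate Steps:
h(q) = -√(56 + q)/2
P(o, T) = -3 + T*o (P(o, T) = T*o + (3 - 6) = T*o - 3 = -3 + T*o)
-45201/(-32011) + h(-51)/P(-110, 82) = -45201/(-32011) + (-√(56 - 51)/2)/(-3 + 82*(-110)) = -45201*(-1/32011) + (-√5/2)/(-3 - 9020) = 45201/32011 - √5/2/(-9023) = 45201/32011 - √5/2*(-1/9023) = 45201/32011 + √5/18046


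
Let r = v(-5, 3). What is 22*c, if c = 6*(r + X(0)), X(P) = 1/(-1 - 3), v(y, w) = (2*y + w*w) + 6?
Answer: 627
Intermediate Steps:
v(y, w) = 6 + w² + 2*y (v(y, w) = (2*y + w²) + 6 = (w² + 2*y) + 6 = 6 + w² + 2*y)
r = 5 (r = 6 + 3² + 2*(-5) = 6 + 9 - 10 = 5)
X(P) = -¼ (X(P) = 1/(-4) = -¼)
c = 57/2 (c = 6*(5 - ¼) = 6*(19/4) = 57/2 ≈ 28.500)
22*c = 22*(57/2) = 627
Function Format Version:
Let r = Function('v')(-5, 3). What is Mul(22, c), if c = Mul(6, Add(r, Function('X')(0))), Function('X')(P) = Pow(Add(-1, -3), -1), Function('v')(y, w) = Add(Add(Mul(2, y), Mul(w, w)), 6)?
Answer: 627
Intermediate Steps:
Function('v')(y, w) = Add(6, Pow(w, 2), Mul(2, y)) (Function('v')(y, w) = Add(Add(Mul(2, y), Pow(w, 2)), 6) = Add(Add(Pow(w, 2), Mul(2, y)), 6) = Add(6, Pow(w, 2), Mul(2, y)))
r = 5 (r = Add(6, Pow(3, 2), Mul(2, -5)) = Add(6, 9, -10) = 5)
Function('X')(P) = Rational(-1, 4) (Function('X')(P) = Pow(-4, -1) = Rational(-1, 4))
c = Rational(57, 2) (c = Mul(6, Add(5, Rational(-1, 4))) = Mul(6, Rational(19, 4)) = Rational(57, 2) ≈ 28.500)
Mul(22, c) = Mul(22, Rational(57, 2)) = 627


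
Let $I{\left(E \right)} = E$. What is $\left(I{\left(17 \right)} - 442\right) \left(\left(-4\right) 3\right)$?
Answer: $5100$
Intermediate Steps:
$\left(I{\left(17 \right)} - 442\right) \left(\left(-4\right) 3\right) = \left(17 - 442\right) \left(\left(-4\right) 3\right) = \left(-425\right) \left(-12\right) = 5100$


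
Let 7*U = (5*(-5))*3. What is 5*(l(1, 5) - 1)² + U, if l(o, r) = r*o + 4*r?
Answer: 20085/7 ≈ 2869.3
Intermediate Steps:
l(o, r) = 4*r + o*r (l(o, r) = o*r + 4*r = 4*r + o*r)
U = -75/7 (U = ((5*(-5))*3)/7 = (-25*3)/7 = (⅐)*(-75) = -75/7 ≈ -10.714)
5*(l(1, 5) - 1)² + U = 5*(5*(4 + 1) - 1)² - 75/7 = 5*(5*5 - 1)² - 75/7 = 5*(25 - 1)² - 75/7 = 5*24² - 75/7 = 5*576 - 75/7 = 2880 - 75/7 = 20085/7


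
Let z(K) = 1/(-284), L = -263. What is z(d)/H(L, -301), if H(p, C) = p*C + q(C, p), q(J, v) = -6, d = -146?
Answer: -1/22480588 ≈ -4.4483e-8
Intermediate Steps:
z(K) = -1/284
H(p, C) = -6 + C*p (H(p, C) = p*C - 6 = C*p - 6 = -6 + C*p)
z(d)/H(L, -301) = -1/(284*(-6 - 301*(-263))) = -1/(284*(-6 + 79163)) = -1/284/79157 = -1/284*1/79157 = -1/22480588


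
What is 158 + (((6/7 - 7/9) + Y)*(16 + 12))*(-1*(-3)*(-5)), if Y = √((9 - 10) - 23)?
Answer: 374/3 - 840*I*√6 ≈ 124.67 - 2057.6*I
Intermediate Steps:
Y = 2*I*√6 (Y = √(-1 - 23) = √(-24) = 2*I*√6 ≈ 4.899*I)
158 + (((6/7 - 7/9) + Y)*(16 + 12))*(-1*(-3)*(-5)) = 158 + (((6/7 - 7/9) + 2*I*√6)*(16 + 12))*(-1*(-3)*(-5)) = 158 + (((6*(⅐) - 7*⅑) + 2*I*√6)*28)*(3*(-5)) = 158 + (((6/7 - 7/9) + 2*I*√6)*28)*(-15) = 158 + ((5/63 + 2*I*√6)*28)*(-15) = 158 + (20/9 + 56*I*√6)*(-15) = 158 + (-100/3 - 840*I*√6) = 374/3 - 840*I*√6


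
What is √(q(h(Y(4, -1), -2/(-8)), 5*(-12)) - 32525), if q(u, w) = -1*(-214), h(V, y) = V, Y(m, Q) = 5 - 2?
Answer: I*√32311 ≈ 179.75*I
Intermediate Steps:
Y(m, Q) = 3
q(u, w) = 214
√(q(h(Y(4, -1), -2/(-8)), 5*(-12)) - 32525) = √(214 - 32525) = √(-32311) = I*√32311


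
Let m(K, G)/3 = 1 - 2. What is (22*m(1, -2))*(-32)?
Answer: 2112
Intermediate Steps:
m(K, G) = -3 (m(K, G) = 3*(1 - 2) = 3*(-1) = -3)
(22*m(1, -2))*(-32) = (22*(-3))*(-32) = -66*(-32) = 2112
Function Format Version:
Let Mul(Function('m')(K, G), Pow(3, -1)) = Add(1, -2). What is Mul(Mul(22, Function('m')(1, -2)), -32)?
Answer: 2112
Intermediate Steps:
Function('m')(K, G) = -3 (Function('m')(K, G) = Mul(3, Add(1, -2)) = Mul(3, -1) = -3)
Mul(Mul(22, Function('m')(1, -2)), -32) = Mul(Mul(22, -3), -32) = Mul(-66, -32) = 2112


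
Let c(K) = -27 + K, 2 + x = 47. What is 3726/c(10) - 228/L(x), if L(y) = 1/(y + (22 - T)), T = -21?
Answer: -344814/17 ≈ -20283.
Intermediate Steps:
x = 45 (x = -2 + 47 = 45)
L(y) = 1/(43 + y) (L(y) = 1/(y + (22 - 1*(-21))) = 1/(y + (22 + 21)) = 1/(y + 43) = 1/(43 + y))
3726/c(10) - 228/L(x) = 3726/(-27 + 10) - 228/(1/(43 + 45)) = 3726/(-17) - 228/(1/88) = 3726*(-1/17) - 228/1/88 = -3726/17 - 228*88 = -3726/17 - 20064 = -344814/17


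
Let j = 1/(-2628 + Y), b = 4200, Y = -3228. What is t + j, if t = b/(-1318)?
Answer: -12298259/3859104 ≈ -3.1868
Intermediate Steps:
j = -1/5856 (j = 1/(-2628 - 3228) = 1/(-5856) = -1/5856 ≈ -0.00017076)
t = -2100/659 (t = 4200/(-1318) = 4200*(-1/1318) = -2100/659 ≈ -3.1866)
t + j = -2100/659 - 1/5856 = -12298259/3859104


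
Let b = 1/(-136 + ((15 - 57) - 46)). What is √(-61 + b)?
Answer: I*√191310/56 ≈ 7.8105*I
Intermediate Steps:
b = -1/224 (b = 1/(-136 + (-42 - 46)) = 1/(-136 - 88) = 1/(-224) = -1/224 ≈ -0.0044643)
√(-61 + b) = √(-61 - 1/224) = √(-13665/224) = I*√191310/56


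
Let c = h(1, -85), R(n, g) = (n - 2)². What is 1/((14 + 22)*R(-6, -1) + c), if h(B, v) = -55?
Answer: 1/2249 ≈ 0.00044464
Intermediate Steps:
R(n, g) = (-2 + n)²
c = -55
1/((14 + 22)*R(-6, -1) + c) = 1/((14 + 22)*(-2 - 6)² - 55) = 1/(36*(-8)² - 55) = 1/(36*64 - 55) = 1/(2304 - 55) = 1/2249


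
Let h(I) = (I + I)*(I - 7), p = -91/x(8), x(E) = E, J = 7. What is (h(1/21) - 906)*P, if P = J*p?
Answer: 2598947/36 ≈ 72193.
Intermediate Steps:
p = -91/8 ≈ -11.375
P = -637/8 (P = 7*(-91/8) = -637/8 ≈ -79.625)
h(I) = 2*I*(-7 + I) (h(I) = (2*I)*(-7 + I) = 2*I*(-7 + I))
(h(1/21) - 906)*P = (2*(-7 + 1/21)/21 - 906)*(-637/8) = (2*(1/21)*(-7 + 1/21) - 906)*(-637/8) = (2*(1/21)*(-146/21) - 906)*(-637/8) = (-292/441 - 906)*(-637/8) = -399838/441*(-637/8) = 2598947/36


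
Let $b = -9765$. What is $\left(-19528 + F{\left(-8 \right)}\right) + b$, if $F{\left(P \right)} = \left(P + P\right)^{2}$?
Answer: $-29037$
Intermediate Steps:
$F{\left(P \right)} = 4 P^{2}$ ($F{\left(P \right)} = \left(2 P\right)^{2} = 4 P^{2}$)
$\left(-19528 + F{\left(-8 \right)}\right) + b = \left(-19528 + 4 \left(-8\right)^{2}\right) - 9765 = \left(-19528 + 4 \cdot 64\right) - 9765 = \left(-19528 + 256\right) - 9765 = -19272 - 9765 = -29037$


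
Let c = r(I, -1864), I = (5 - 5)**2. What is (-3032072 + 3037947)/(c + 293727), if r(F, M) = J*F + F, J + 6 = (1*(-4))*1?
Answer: 5875/293727 ≈ 0.020002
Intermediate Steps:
J = -10 (J = -6 + (1*(-4))*1 = -6 - 4*1 = -6 - 4 = -10)
I = 0 (I = 0**2 = 0)
r(F, M) = -9*F (r(F, M) = -10*F + F = -9*F)
c = 0 (c = -9*0 = 0)
(-3032072 + 3037947)/(c + 293727) = (-3032072 + 3037947)/(0 + 293727) = 5875/293727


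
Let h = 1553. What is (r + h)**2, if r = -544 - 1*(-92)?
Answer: 1212201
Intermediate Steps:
r = -452 (r = -544 + 92 = -452)
(r + h)**2 = (-452 + 1553)**2 = 1101**2 = 1212201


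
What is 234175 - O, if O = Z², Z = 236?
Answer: 178479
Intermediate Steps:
O = 55696 (O = 236² = 55696)
234175 - O = 234175 - 1*55696 = 234175 - 55696 = 178479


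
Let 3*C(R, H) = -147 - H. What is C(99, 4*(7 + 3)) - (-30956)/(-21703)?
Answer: -4151329/65109 ≈ -63.760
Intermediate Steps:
C(R, H) = -49 - H/3 (C(R, H) = (-147 - H)/3 = -49 - H/3)
C(99, 4*(7 + 3)) - (-30956)/(-21703) = (-49 - 4*(7 + 3)/3) - (-30956)/(-21703) = (-49 - 4*10/3) - (-30956)*(-1)/21703 = (-49 - 1/3*40) - 1*30956/21703 = (-49 - 40/3) - 30956/21703 = -187/3 - 30956/21703 = -4151329/65109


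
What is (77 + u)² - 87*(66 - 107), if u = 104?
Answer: 36328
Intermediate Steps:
(77 + u)² - 87*(66 - 107) = (77 + 104)² - 87*(66 - 107) = 181² - 87*(-41) = 32761 - 1*(-3567) = 32761 + 3567 = 36328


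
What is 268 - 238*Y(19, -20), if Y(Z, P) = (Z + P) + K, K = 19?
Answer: -4016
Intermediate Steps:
Y(Z, P) = 19 + P + Z (Y(Z, P) = (Z + P) + 19 = (P + Z) + 19 = 19 + P + Z)
268 - 238*Y(19, -20) = 268 - 238*(19 - 20 + 19) = 268 - 238*18 = 268 - 4284 = -4016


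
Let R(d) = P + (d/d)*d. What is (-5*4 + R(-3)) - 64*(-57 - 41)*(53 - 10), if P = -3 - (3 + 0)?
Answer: 269667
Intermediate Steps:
P = -6 (P = -3 - 1*3 = -3 - 3 = -6)
R(d) = -6 + d (R(d) = -6 + (d/d)*d = -6 + 1*d = -6 + d)
(-5*4 + R(-3)) - 64*(-57 - 41)*(53 - 10) = (-5*4 + (-6 - 3)) - 64*(-57 - 41)*(53 - 10) = (-20 - 9) - (-6272)*43 = -29 - 64*(-4214) = -29 + 269696 = 269667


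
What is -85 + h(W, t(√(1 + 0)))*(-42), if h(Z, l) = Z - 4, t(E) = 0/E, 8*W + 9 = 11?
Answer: 145/2 ≈ 72.500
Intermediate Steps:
W = ¼ (W = -9/8 + (⅛)*11 = -9/8 + 11/8 = ¼ ≈ 0.25000)
t(E) = 0
h(Z, l) = -4 + Z
-85 + h(W, t(√(1 + 0)))*(-42) = -85 + (-4 + ¼)*(-42) = -85 - 15/4*(-42) = -85 + 315/2 = 145/2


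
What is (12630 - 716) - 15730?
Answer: -3816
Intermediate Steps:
(12630 - 716) - 15730 = 11914 - 15730 = -3816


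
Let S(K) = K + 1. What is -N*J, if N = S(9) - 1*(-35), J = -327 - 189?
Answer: 23220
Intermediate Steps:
S(K) = 1 + K
J = -516
N = 45 (N = (1 + 9) - 1*(-35) = 10 + 35 = 45)
-N*J = -45*(-516) = -1*(-23220) = 23220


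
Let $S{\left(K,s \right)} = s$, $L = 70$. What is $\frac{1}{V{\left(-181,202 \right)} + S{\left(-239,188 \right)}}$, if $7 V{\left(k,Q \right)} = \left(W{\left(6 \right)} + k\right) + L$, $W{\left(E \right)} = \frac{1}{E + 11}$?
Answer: $\frac{119}{20486} \approx 0.0058088$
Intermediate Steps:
$W{\left(E \right)} = \frac{1}{11 + E}$
$V{\left(k,Q \right)} = \frac{1191}{119} + \frac{k}{7}$ ($V{\left(k,Q \right)} = \frac{\left(\frac{1}{11 + 6} + k\right) + 70}{7} = \frac{\left(\frac{1}{17} + k\right) + 70}{7} = \frac{\frac{1191}{17} + k}{7} = \frac{1191}{119} + \frac{k}{7}$)
$\frac{1}{V{\left(-181,202 \right)} + S{\left(-239,188 \right)}} = \frac{1}{\left(\frac{1191}{119} + \frac{1}{7} \left(-181\right)\right) + 188} = \frac{1}{\left(\frac{1191}{119} - \frac{181}{7}\right) + 188} = \frac{1}{- \frac{1886}{119} + 188} = \frac{1}{\frac{20486}{119}} = \frac{119}{20486}$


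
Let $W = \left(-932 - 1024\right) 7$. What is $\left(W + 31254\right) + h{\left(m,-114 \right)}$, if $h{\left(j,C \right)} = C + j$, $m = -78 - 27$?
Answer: $17343$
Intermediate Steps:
$W = -13692$ ($W = \left(-1956\right) 7 = -13692$)
$m = -105$ ($m = -78 - 27 = -105$)
$\left(W + 31254\right) + h{\left(m,-114 \right)} = \left(-13692 + 31254\right) - 219 = 17562 - 219 = 17343$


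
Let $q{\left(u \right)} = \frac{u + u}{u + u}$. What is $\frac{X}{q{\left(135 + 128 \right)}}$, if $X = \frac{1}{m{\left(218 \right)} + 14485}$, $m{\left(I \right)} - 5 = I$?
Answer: $\frac{1}{14708} \approx 6.799 \cdot 10^{-5}$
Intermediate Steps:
$m{\left(I \right)} = 5 + I$
$q{\left(u \right)} = 1$ ($q{\left(u \right)} = \frac{2 u}{2 u} = 2 u \frac{1}{2 u} = 1$)
$X = \frac{1}{14708}$ ($X = \frac{1}{\left(5 + 218\right) + 14485} = \frac{1}{223 + 14485} = \frac{1}{14708} \approx 6.799 \cdot 10^{-5}$)
$\frac{X}{q{\left(135 + 128 \right)}} = \frac{1}{14708 \cdot 1} = \frac{1}{14708} \cdot 1 = \frac{1}{14708}$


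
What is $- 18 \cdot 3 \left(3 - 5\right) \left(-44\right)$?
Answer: $-4752$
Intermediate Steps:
$- 18 \cdot 3 \left(3 - 5\right) \left(-44\right) = - 18 \cdot 3 \left(-2\right) \left(-44\right) = \left(-18\right) \left(-6\right) \left(-44\right) = 108 \left(-44\right) = -4752$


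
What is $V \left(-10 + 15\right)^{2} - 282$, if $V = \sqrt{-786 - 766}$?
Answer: $-282 + 100 i \sqrt{97} \approx -282.0 + 984.89 i$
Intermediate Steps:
$V = 4 i \sqrt{97}$ ($V = \sqrt{-1552} = 4 i \sqrt{97} \approx 39.395 i$)
$V \left(-10 + 15\right)^{2} - 282 = 4 i \sqrt{97} \left(-10 + 15\right)^{2} - 282 = 4 i \sqrt{97} \cdot 5^{2} - 282 = 4 i \sqrt{97} \cdot 25 - 282 = 100 i \sqrt{97} - 282 = -282 + 100 i \sqrt{97}$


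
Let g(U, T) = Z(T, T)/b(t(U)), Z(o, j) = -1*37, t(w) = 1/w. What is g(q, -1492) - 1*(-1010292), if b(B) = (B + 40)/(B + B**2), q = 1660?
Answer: 111360102431263/110225660 ≈ 1.0103e+6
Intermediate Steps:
Z(o, j) = -37
b(B) = (40 + B)/(B + B**2)
g(U, T) = -37*(1 + 1/U)/(U*(40 + 1/U))
g(q, -1492) - 1*(-1010292) = 37*(-1 - 1*1660)/(1660*(1 + 40*1660)) - 1*(-1010292) = 37*(1/1660)*(-1 - 1660)/(1 + 66400) + 1010292 = 37*(1/1660)*(-1661)/66401 + 1010292 = 37*(1/1660)*(1/66401)*(-1661) + 1010292 = -61457/110225660 + 1010292 = 111360102431263/110225660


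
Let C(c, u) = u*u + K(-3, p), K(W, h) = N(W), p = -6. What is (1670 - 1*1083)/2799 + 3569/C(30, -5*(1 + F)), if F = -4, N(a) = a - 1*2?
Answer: 10118771/615780 ≈ 16.432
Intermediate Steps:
N(a) = -2 + a (N(a) = a - 2 = -2 + a)
K(W, h) = -2 + W
C(c, u) = -5 + u**2 (C(c, u) = u*u + (-2 - 3) = u**2 - 5 = -5 + u**2)
(1670 - 1*1083)/2799 + 3569/C(30, -5*(1 + F)) = (1670 - 1*1083)/2799 + 3569/(-5 + (-5*(1 - 4))**2) = (1670 - 1083)*(1/2799) + 3569/(-5 + (-5*(-3))**2) = 587*(1/2799) + 3569/(-5 + 15**2) = 587/2799 + 3569/(-5 + 225) = 587/2799 + 3569/220 = 10118771/615780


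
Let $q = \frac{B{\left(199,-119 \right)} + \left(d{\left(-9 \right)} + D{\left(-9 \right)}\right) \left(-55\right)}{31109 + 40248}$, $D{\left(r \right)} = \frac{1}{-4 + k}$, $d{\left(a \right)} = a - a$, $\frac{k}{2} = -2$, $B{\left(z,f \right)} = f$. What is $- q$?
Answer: $\frac{69}{43912} \approx 0.0015713$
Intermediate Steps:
$k = -4$ ($k = 2 \left(-2\right) = -4$)
$d{\left(a \right)} = 0$
$D{\left(r \right)} = - \frac{1}{8}$ ($D{\left(r \right)} = \frac{1}{-4 - 4} = \frac{1}{-8} = - \frac{1}{8}$)
$q = - \frac{69}{43912}$ ($q = \frac{-119 + \left(0 - \frac{1}{8}\right) \left(-55\right)}{31109 + 40248} = \frac{-119 - - \frac{55}{8}}{71357} = \left(-119 + \frac{55}{8}\right) \frac{1}{71357} = \left(- \frac{897}{8}\right) \frac{1}{71357} = - \frac{69}{43912} \approx -0.0015713$)
$- q = \left(-1\right) \left(- \frac{69}{43912}\right) = \frac{69}{43912}$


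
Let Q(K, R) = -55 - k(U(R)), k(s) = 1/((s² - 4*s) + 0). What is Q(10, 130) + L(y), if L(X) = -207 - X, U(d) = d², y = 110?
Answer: -106221772801/285542400 ≈ -372.00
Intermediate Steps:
k(s) = 1/(s² - 4*s)
Q(K, R) = -55 - 1/(R²*(-4 + R²)) (Q(K, R) = -55 - 1/((R²)*(-4 + R²)) = -55 - 1/(R²*(-4 + R²)))
Q(10, 130) + L(y) = (-1 + 55*130²*(4 - 1*130²))/(130²*(-4 + 130²)) + (-207 - 1*110) = (-1 + 55*16900*(4 - 1*16900))/(16900*(-4 + 16900)) + (-207 - 110) = (1/16900)*(-1 + 55*16900*(4 - 16900))/16896 - 317 = (1/16900)*(1/16896)*(-1 + 55*16900*(-16896)) - 317 = (1/16900)*(1/16896)*(-1 - 15704832000) - 317 = (1/16900)*(1/16896)*(-15704832001) - 317 = -15704832001/285542400 - 317 = -106221772801/285542400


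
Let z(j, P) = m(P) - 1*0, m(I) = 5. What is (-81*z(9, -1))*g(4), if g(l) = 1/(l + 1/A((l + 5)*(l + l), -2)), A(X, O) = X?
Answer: -29160/289 ≈ -100.90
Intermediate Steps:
z(j, P) = 5 (z(j, P) = 5 - 1*0 = 5 + 0 = 5)
g(l) = 1/(l + 1/(2*l*(5 + l))) (g(l) = 1/(l + 1/((l + 5)*(l + l))) = 1/(l + 1/((5 + l)*(2*l))) = 1/(l + 1/(2*l*(5 + l))))
(-81*z(9, -1))*g(4) = (-81*5)*(2*4*(5 + 4)/(1 + 2*4²*(5 + 4))) = -810*4*9/(1 + 2*16*9) = -810*4*9/(1 + 288) = -810*4*9/289 = -405*72/289 = -29160/289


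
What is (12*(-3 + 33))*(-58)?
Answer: -20880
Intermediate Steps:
(12*(-3 + 33))*(-58) = (12*30)*(-58) = 360*(-58) = -20880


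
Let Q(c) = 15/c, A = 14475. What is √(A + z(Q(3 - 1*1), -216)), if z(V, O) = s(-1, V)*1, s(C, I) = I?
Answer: √57930/2 ≈ 120.34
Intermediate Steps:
z(V, O) = V (z(V, O) = V*1 = V)
√(A + z(Q(3 - 1*1), -216)) = √(14475 + 15/(3 - 1*1)) = √(14475 + 15/(3 - 1)) = √(14475 + 15/2) = √(28965/2) = √57930/2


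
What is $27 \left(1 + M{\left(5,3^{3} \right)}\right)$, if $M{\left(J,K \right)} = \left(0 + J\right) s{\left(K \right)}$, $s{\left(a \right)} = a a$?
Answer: $98442$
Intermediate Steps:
$s{\left(a \right)} = a^{2}$
$M{\left(J,K \right)} = J K^{2}$ ($M{\left(J,K \right)} = \left(0 + J\right) K^{2} = J K^{2}$)
$27 \left(1 + M{\left(5,3^{3} \right)}\right) = 27 \left(1 + 5 \left(3^{3}\right)^{2}\right) = 27 \left(1 + 5 \cdot 27^{2}\right) = 27 \left(1 + 5 \cdot 729\right) = 27 \left(1 + 3645\right) = 27 \cdot 3646 = 98442$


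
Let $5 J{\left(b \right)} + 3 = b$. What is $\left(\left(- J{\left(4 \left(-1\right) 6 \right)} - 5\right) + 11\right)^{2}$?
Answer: $\frac{3249}{25} \approx 129.96$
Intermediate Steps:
$J{\left(b \right)} = - \frac{3}{5} + \frac{b}{5}$
$\left(\left(- J{\left(4 \left(-1\right) 6 \right)} - 5\right) + 11\right)^{2} = \left(\left(- (- \frac{3}{5} + \frac{4 \left(-1\right) 6}{5}) - 5\right) + 11\right)^{2} = \left(\left(- (- \frac{3}{5} + \frac{\left(-4\right) 6}{5}) - 5\right) + 11\right)^{2} = \left(\left(- (- \frac{3}{5} + \frac{1}{5} \left(-24\right)) - 5\right) + 11\right)^{2} = \left(\left(- (- \frac{3}{5} - \frac{24}{5}) - 5\right) + 11\right)^{2} = \left(\left(\left(-1\right) \left(- \frac{27}{5}\right) - 5\right) + 11\right)^{2} = \left(\left(\frac{27}{5} - 5\right) + 11\right)^{2} = \left(\frac{2}{5} + 11\right)^{2} = \left(\frac{57}{5}\right)^{2} = \frac{3249}{25}$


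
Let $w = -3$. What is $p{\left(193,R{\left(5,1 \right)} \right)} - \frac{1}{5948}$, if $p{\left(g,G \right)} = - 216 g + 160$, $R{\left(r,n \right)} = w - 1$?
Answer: $- \frac{247008545}{5948} \approx -41528.0$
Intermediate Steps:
$R{\left(r,n \right)} = -4$ ($R{\left(r,n \right)} = -3 - 1 = -4$)
$p{\left(g,G \right)} = 160 - 216 g$
$p{\left(193,R{\left(5,1 \right)} \right)} - \frac{1}{5948} = \left(160 - 41688\right) - \frac{1}{5948} = -41528 - \frac{1}{5948} = - \frac{247008545}{5948}$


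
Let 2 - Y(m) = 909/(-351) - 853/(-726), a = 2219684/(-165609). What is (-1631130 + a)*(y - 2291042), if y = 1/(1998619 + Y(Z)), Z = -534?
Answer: 3891334833915627625178471872/1041294097970253 ≈ 3.7370e+12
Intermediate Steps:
a = -2219684/165609 (a = 2219684*(-1/165609) = -2219684/165609 ≈ -13.403)
Y(m) = 10743/3146 (Y(m) = 2 - (909/(-351) - 853/(-726)) = 2 - (909*(-1/351) - 853*(-1/726)) = 2 - (-101/39 + 853/726) = 2 - 1*(-4451/3146) = 2 + 4451/3146 = 10743/3146)
y = 3146/6287666117 (y = 1/(1998619 + 10743/3146) = 1/(6287666117/3146) = 3146/6287666117 ≈ 5.0034e-7)
(-1631130 + a)*(y - 2291042) = (-1631130 - 2219684/165609)*(3146/6287666117 - 2291042) = -270132027854/165609*(-14405307156020768/6287666117) = 3891334833915627625178471872/1041294097970253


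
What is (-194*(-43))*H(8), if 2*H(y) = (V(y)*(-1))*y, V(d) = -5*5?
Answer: 834200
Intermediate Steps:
V(d) = -25
H(y) = 25*y/2 (H(y) = ((-25*(-1))*y)/2 = (25*y)/2 = 25*y/2)
(-194*(-43))*H(8) = (-194*(-43))*((25/2)*8) = 8342*100 = 834200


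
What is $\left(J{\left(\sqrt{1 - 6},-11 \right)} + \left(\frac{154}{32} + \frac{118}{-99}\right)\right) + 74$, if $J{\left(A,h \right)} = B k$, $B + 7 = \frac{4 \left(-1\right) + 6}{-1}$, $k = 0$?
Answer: $\frac{122951}{1584} \approx 77.621$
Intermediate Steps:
$B = -9$ ($B = -7 + \frac{4 \left(-1\right) + 6}{-1} = -7 + \left(-4 + 6\right) \left(-1\right) = -7 + 2 \left(-1\right) = -7 - 2 = -9$)
$J{\left(A,h \right)} = 0$ ($J{\left(A,h \right)} = \left(-9\right) 0 = 0$)
$\left(J{\left(\sqrt{1 - 6},-11 \right)} + \left(\frac{154}{32} + \frac{118}{-99}\right)\right) + 74 = \left(0 + \left(\frac{154}{32} + \frac{118}{-99}\right)\right) + 74 = \left(0 + \left(154 \cdot \frac{1}{32} + 118 \left(- \frac{1}{99}\right)\right)\right) + 74 = \left(0 + \left(\frac{77}{16} - \frac{118}{99}\right)\right) + 74 = \left(0 + \frac{5735}{1584}\right) + 74 = \frac{5735}{1584} + 74 = \frac{122951}{1584}$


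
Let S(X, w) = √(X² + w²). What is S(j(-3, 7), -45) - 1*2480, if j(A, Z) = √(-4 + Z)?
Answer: -2480 + 26*√3 ≈ -2435.0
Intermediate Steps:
S(j(-3, 7), -45) - 1*2480 = √((√(-4 + 7))² + (-45)²) - 1*2480 = √((√3)² + 2025) - 2480 = √(3 + 2025) - 2480 = √2028 - 2480 = 26*√3 - 2480 = -2480 + 26*√3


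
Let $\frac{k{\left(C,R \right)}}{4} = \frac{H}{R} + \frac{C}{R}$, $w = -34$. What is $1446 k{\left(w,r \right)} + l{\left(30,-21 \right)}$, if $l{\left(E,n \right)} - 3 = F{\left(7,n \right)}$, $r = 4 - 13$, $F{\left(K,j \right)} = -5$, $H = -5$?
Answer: $25062$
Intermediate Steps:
$r = -9$
$k{\left(C,R \right)} = - \frac{20}{R} + \frac{4 C}{R}$ ($k{\left(C,R \right)} = 4 \left(- \frac{5}{R} + \frac{C}{R}\right) = - \frac{20}{R} + \frac{4 C}{R}$)
$l{\left(E,n \right)} = -2$ ($l{\left(E,n \right)} = 3 - 5 = -2$)
$1446 k{\left(w,r \right)} + l{\left(30,-21 \right)} = 1446 \frac{4 \left(-5 - 34\right)}{-9} - 2 = 1446 \cdot 4 \left(- \frac{1}{9}\right) \left(-39\right) - 2 = 1446 \cdot \frac{52}{3} - 2 = 25064 - 2 = 25062$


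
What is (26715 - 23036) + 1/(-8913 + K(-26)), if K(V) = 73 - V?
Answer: 32426705/8814 ≈ 3679.0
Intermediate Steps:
(26715 - 23036) + 1/(-8913 + K(-26)) = (26715 - 23036) + 1/(-8913 + (73 - 1*(-26))) = 3679 + 1/(-8913 + (73 + 26)) = 3679 + 1/(-8913 + 99) = 3679 + 1/(-8814) = 3679 - 1/8814 = 32426705/8814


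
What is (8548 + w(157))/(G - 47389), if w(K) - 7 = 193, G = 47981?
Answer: 2187/148 ≈ 14.777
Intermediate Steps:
w(K) = 200 (w(K) = 7 + 193 = 200)
(8548 + w(157))/(G - 47389) = (8548 + 200)/(47981 - 47389) = 8748/592 = 8748*(1/592) = 2187/148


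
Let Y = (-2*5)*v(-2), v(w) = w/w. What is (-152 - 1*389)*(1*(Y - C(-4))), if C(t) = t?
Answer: 3246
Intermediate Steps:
v(w) = 1
Y = -10 (Y = -2*5*1 = -10*1 = -10)
(-152 - 1*389)*(1*(Y - C(-4))) = (-152 - 1*389)*(1*(-10 - 1*(-4))) = (-152 - 389)*(1*(-10 + 4)) = -541*(-6) = 3246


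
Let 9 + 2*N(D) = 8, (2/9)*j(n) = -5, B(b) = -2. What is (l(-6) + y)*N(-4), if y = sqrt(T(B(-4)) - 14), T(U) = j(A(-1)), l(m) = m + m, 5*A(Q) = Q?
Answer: 6 - I*sqrt(146)/4 ≈ 6.0 - 3.0208*I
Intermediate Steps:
A(Q) = Q/5
j(n) = -45/2 (j(n) = (9/2)*(-5) = -45/2)
l(m) = 2*m
T(U) = -45/2
N(D) = -1/2 (N(D) = -9/2 + (1/2)*8 = -9/2 + 4 = -1/2)
y = I*sqrt(146)/2 (y = sqrt(-45/2 - 14) = sqrt(-73/2) = I*sqrt(146)/2 ≈ 6.0415*I)
(l(-6) + y)*N(-4) = (2*(-6) + I*sqrt(146)/2)*(-1/2) = (-12 + I*sqrt(146)/2)*(-1/2) = 6 - I*sqrt(146)/4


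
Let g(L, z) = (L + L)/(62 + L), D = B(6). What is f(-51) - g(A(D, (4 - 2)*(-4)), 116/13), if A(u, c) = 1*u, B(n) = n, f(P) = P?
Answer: -870/17 ≈ -51.176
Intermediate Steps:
D = 6
A(u, c) = u
g(L, z) = 2*L/(62 + L) (g(L, z) = (2*L)/(62 + L) = 2*L/(62 + L))
f(-51) - g(A(D, (4 - 2)*(-4)), 116/13) = -51 - 2*6/(62 + 6) = -51 - 2*6/68 = -51 - 1*3/17 = -51 - 3/17 = -870/17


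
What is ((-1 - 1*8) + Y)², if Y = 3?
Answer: 36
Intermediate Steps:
((-1 - 1*8) + Y)² = ((-1 - 1*8) + 3)² = ((-1 - 8) + 3)² = (-9 + 3)² = (-6)² = 36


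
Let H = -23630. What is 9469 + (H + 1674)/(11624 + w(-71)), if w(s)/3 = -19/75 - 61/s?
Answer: 97680832247/10317913 ≈ 9467.1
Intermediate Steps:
w(s) = -19/25 - 183/s (w(s) = 3*(-19/75 - 61/s) = -19/25 - 183/s)
9469 + (H + 1674)/(11624 + w(-71)) = 9469 + (-23630 + 1674)/(11624 + (-19/25 - 183/(-71))) = 9469 - 21956/(11624 + (-19/25 - 183*(-1/71))) = 9469 - 21956/(11624 + (-19/25 + 183/71)) = 9469 - 21956/(11624 + 3226/1775) = 9469 - 21956/20635826/1775 = 9469 - 21956*1775/20635826 = 9469 - 19485950/10317913 = 97680832247/10317913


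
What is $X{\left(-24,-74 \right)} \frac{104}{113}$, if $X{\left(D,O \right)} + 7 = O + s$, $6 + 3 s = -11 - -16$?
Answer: $- \frac{25376}{339} \approx -74.855$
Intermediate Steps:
$s = - \frac{1}{3}$ ($s = -2 + \frac{-11 - -16}{3} = -2 + \frac{-11 + 16}{3} = -2 + \frac{1}{3} \cdot 5 = -2 + \frac{5}{3} = - \frac{1}{3} \approx -0.33333$)
$X{\left(D,O \right)} = - \frac{22}{3} + O$ ($X{\left(D,O \right)} = -7 + \left(O - \frac{1}{3}\right) = -7 + \left(- \frac{1}{3} + O\right) = - \frac{22}{3} + O$)
$X{\left(-24,-74 \right)} \frac{104}{113} = \left(- \frac{22}{3} - 74\right) \frac{104}{113} = - \frac{244 \cdot 104 \cdot \frac{1}{113}}{3} = \left(- \frac{244}{3}\right) \frac{104}{113} = - \frac{25376}{339}$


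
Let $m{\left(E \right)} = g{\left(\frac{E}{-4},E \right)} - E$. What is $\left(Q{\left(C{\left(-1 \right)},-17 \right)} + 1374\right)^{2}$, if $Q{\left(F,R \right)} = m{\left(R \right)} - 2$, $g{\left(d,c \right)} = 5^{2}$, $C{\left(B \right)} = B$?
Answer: $1999396$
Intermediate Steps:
$g{\left(d,c \right)} = 25$
$m{\left(E \right)} = 25 - E$
$Q{\left(F,R \right)} = 23 - R$ ($Q{\left(F,R \right)} = \left(25 - R\right) - 2 = 23 - R$)
$\left(Q{\left(C{\left(-1 \right)},-17 \right)} + 1374\right)^{2} = \left(\left(23 - -17\right) + 1374\right)^{2} = \left(\left(23 + 17\right) + 1374\right)^{2} = \left(40 + 1374\right)^{2} = 1414^{2} = 1999396$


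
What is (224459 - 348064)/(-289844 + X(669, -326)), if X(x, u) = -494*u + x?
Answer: 123605/128131 ≈ 0.96468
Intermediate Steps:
X(x, u) = x - 494*u
(224459 - 348064)/(-289844 + X(669, -326)) = (224459 - 348064)/(-289844 + (669 - 494*(-326))) = -123605/(-289844 + (669 + 161044)) = -123605/(-289844 + 161713) = -123605/(-128131) = -123605*(-1/128131) = 123605/128131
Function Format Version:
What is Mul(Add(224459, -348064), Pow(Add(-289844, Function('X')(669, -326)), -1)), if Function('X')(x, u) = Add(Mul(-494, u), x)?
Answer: Rational(123605, 128131) ≈ 0.96468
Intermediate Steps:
Function('X')(x, u) = Add(x, Mul(-494, u))
Mul(Add(224459, -348064), Pow(Add(-289844, Function('X')(669, -326)), -1)) = Mul(Add(224459, -348064), Pow(Add(-289844, Add(669, Mul(-494, -326))), -1)) = Mul(-123605, Pow(Add(-289844, Add(669, 161044)), -1)) = Mul(-123605, Pow(Add(-289844, 161713), -1)) = Mul(-123605, Pow(-128131, -1)) = Mul(-123605, Rational(-1, 128131)) = Rational(123605, 128131)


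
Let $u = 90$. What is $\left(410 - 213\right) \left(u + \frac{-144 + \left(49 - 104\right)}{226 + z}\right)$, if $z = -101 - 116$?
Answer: $\frac{120367}{9} \approx 13374.0$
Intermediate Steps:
$z = -217$
$\left(410 - 213\right) \left(u + \frac{-144 + \left(49 - 104\right)}{226 + z}\right) = \left(410 - 213\right) \left(90 + \frac{-144 + \left(49 - 104\right)}{226 - 217}\right) = 197 \left(90 + \frac{-144 + \left(49 - 104\right)}{9}\right) = 197 \left(90 + \left(-144 - 55\right) \frac{1}{9}\right) = 197 \left(90 - \frac{199}{9}\right) = 197 \cdot \frac{611}{9} = \frac{120367}{9}$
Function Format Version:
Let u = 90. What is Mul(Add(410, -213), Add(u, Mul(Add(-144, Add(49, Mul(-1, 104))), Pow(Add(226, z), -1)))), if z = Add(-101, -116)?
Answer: Rational(120367, 9) ≈ 13374.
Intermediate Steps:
z = -217
Mul(Add(410, -213), Add(u, Mul(Add(-144, Add(49, Mul(-1, 104))), Pow(Add(226, z), -1)))) = Mul(Add(410, -213), Add(90, Mul(Add(-144, Add(49, Mul(-1, 104))), Pow(Add(226, -217), -1)))) = Mul(197, Add(90, Mul(Add(-144, Add(49, -104)), Pow(9, -1)))) = Mul(197, Add(90, Mul(Add(-144, -55), Rational(1, 9)))) = Mul(197, Add(90, Mul(-199, Rational(1, 9)))) = Mul(197, Add(90, Rational(-199, 9))) = Mul(197, Rational(611, 9)) = Rational(120367, 9)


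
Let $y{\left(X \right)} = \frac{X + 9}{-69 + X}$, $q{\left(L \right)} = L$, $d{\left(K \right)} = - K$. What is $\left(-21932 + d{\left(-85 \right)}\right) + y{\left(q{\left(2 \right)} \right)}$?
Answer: $- \frac{1463760}{67} \approx -21847.0$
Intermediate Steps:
$y{\left(X \right)} = \frac{9 + X}{-69 + X}$
$\left(-21932 + d{\left(-85 \right)}\right) + y{\left(q{\left(2 \right)} \right)} = \left(-21932 - -85\right) + \frac{9 + 2}{-69 + 2} = \left(-21932 + 85\right) + \frac{1}{-67} \cdot 11 = -21847 - \frac{11}{67} = - \frac{1463760}{67}$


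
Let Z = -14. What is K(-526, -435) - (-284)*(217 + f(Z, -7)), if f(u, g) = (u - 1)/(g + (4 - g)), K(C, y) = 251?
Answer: 60814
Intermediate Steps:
f(u, g) = -1/4 + u/4 (f(u, g) = (-1 + u)/4 = (-1 + u)*(1/4) = -1/4 + u/4)
K(-526, -435) - (-284)*(217 + f(Z, -7)) = 251 - (-284)*(217 + (-1/4 + (1/4)*(-14))) = 251 - (-284)*(217 + (-1/4 - 7/2)) = 251 - (-284)*(217 - 15/4) = 251 - (-284)*853/4 = 251 - 1*(-60563) = 251 + 60563 = 60814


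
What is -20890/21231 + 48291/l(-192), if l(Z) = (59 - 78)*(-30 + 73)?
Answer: -1042333351/17345727 ≈ -60.092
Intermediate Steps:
l(Z) = -817 (l(Z) = -19*43 = -817)
-20890/21231 + 48291/l(-192) = -20890/21231 + 48291/(-817) = -20890*1/21231 + 48291*(-1/817) = -20890/21231 - 48291/817 = -1042333351/17345727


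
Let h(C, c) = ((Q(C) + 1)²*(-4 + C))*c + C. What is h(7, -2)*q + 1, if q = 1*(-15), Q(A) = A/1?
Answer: 5656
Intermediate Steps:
Q(A) = A (Q(A) = A*1 = A)
q = -15
h(C, c) = C + c*(1 + C)²*(-4 + C) (h(C, c) = ((C + 1)²*(-4 + C))*c + C = ((1 + C)²*(-4 + C))*c + C = c*(1 + C)²*(-4 + C) + C = C + c*(1 + C)²*(-4 + C))
h(7, -2)*q + 1 = (7 - 4*(-2)*(1 + 7)² + 7*(-2)*(1 + 7)²)*(-15) + 1 = (7 - 4*(-2)*8² + 7*(-2)*8²)*(-15) + 1 = (7 - 4*(-2)*64 + 7*(-2)*64)*(-15) + 1 = (7 + 512 - 896)*(-15) + 1 = -377*(-15) + 1 = 5655 + 1 = 5656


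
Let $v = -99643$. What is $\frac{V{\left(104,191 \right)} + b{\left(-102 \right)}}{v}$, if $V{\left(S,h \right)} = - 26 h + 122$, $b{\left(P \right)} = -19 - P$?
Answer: $\frac{4761}{99643} \approx 0.047781$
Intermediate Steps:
$V{\left(S,h \right)} = 122 - 26 h$
$\frac{V{\left(104,191 \right)} + b{\left(-102 \right)}}{v} = \frac{\left(122 - 4966\right) - -83}{-99643} = \left(\left(122 - 4966\right) + \left(-19 + 102\right)\right) \left(- \frac{1}{99643}\right) = \left(-4844 + 83\right) \left(- \frac{1}{99643}\right) = \left(-4761\right) \left(- \frac{1}{99643}\right) = \frac{4761}{99643}$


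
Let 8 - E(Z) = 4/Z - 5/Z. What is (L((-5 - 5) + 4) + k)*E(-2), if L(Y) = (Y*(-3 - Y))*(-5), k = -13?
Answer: 1155/2 ≈ 577.50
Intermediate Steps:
E(Z) = 8 + 1/Z (E(Z) = 8 - (4/Z - 5/Z) = 8 - (-1)/Z = 8 + 1/Z)
L(Y) = -5*Y*(-3 - Y)
(L((-5 - 5) + 4) + k)*E(-2) = (5*((-5 - 5) + 4)*(3 + ((-5 - 5) + 4)) - 13)*(8 + 1/(-2)) = (5*(-10 + 4)*(3 + (-10 + 4)) - 13)*(8 - ½) = (5*(-6)*(3 - 6) - 13)*(15/2) = (5*(-6)*(-3) - 13)*(15/2) = (90 - 13)*(15/2) = 77*(15/2) = 1155/2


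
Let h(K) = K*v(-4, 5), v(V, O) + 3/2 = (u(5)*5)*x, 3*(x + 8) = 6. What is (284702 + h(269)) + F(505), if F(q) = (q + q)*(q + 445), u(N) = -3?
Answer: 2536017/2 ≈ 1.2680e+6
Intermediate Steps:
x = -6 (x = -8 + (⅓)*6 = -8 + 2 = -6)
v(V, O) = 177/2 (v(V, O) = -3/2 - 3*5*(-6) = -3/2 - 15*(-6) = -3/2 + 90 = 177/2)
F(q) = 2*q*(445 + q) (F(q) = (2*q)*(445 + q) = 2*q*(445 + q))
h(K) = 177*K/2 (h(K) = K*(177/2) = 177*K/2)
(284702 + h(269)) + F(505) = (284702 + (177/2)*269) + 2*505*(445 + 505) = (284702 + 47613/2) + 2*505*950 = 617017/2 + 959500 = 2536017/2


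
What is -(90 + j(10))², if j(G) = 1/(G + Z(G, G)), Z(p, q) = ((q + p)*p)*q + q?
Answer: -33051603601/4080400 ≈ -8100.1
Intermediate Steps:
Z(p, q) = q + p*q*(p + q) (Z(p, q) = ((p + q)*p)*q + q = (p*(p + q))*q + q = p*q*(p + q) + q = q + p*q*(p + q))
j(G) = 1/(G + G*(1 + 2*G²)) (j(G) = 1/(G + G*(1 + G² + G*G)) = 1/(G + G*(1 + G² + G²)) = 1/(G + G*(1 + 2*G²)))
-(90 + j(10))² = -(90 + (½)/(10*(1 + 10²)))² = -(90 + (½)*(⅒)/(1 + 100))² = -(90 + (½)*(⅒)/101)² = -(90 + (½)*(⅒)*(1/101))² = -(90 + 1/2020)² = -(181801/2020)² = -1*33051603601/4080400 = -33051603601/4080400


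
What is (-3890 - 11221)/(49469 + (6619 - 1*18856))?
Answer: -15111/37232 ≈ -0.40586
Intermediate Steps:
(-3890 - 11221)/(49469 + (6619 - 1*18856)) = -15111/(49469 + (6619 - 18856)) = -15111/(49469 - 12237) = -15111/37232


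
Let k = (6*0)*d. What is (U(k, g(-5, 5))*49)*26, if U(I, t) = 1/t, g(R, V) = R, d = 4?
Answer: -1274/5 ≈ -254.80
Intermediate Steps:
k = 0 (k = (6*0)*4 = 0*4 = 0)
(U(k, g(-5, 5))*49)*26 = (49/(-5))*26 = -⅕*49*26 = -49/5*26 = -1274/5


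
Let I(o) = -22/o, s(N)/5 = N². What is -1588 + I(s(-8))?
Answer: -254091/160 ≈ -1588.1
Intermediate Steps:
s(N) = 5*N²
-1588 + I(s(-8)) = -1588 - 22/(5*(-8)²) = -1588 - 22/(5*64) = -1588 - 22/320 = -1588 - 22*1/320 = -1588 - 11/160 = -254091/160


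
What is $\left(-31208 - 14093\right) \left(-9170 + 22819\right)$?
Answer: $-618313349$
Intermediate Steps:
$\left(-31208 - 14093\right) \left(-9170 + 22819\right) = \left(-45301\right) 13649 = -618313349$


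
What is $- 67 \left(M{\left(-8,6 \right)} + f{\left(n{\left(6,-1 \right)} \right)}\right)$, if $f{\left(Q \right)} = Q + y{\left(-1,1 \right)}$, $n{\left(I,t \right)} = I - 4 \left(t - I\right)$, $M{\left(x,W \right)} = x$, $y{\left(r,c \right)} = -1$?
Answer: $-1675$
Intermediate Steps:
$n{\left(I,t \right)} = - 4 t + 5 I$ ($n{\left(I,t \right)} = I + \left(- 4 t + 4 I\right) = - 4 t + 5 I$)
$f{\left(Q \right)} = -1 + Q$ ($f{\left(Q \right)} = Q - 1 = -1 + Q$)
$- 67 \left(M{\left(-8,6 \right)} + f{\left(n{\left(6,-1 \right)} \right)}\right) = - 67 \left(-8 + \left(-1 + \left(\left(-4\right) \left(-1\right) + 5 \cdot 6\right)\right)\right) = - 67 \left(-8 + \left(-1 + \left(4 + 30\right)\right)\right) = - 67 \left(-8 + \left(-1 + 34\right)\right) = - 67 \left(-8 + 33\right) = \left(-67\right) 25 = -1675$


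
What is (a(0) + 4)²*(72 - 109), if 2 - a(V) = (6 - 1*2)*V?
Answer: -1332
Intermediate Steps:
a(V) = 2 - 4*V (a(V) = 2 - (6 - 1*2)*V = 2 - (6 - 2)*V = 2 - 4*V)
(a(0) + 4)²*(72 - 109) = ((2 - 4*0) + 4)²*(72 - 109) = ((2 + 0) + 4)²*(-37) = (2 + 4)²*(-37) = 6²*(-37) = 36*(-37) = -1332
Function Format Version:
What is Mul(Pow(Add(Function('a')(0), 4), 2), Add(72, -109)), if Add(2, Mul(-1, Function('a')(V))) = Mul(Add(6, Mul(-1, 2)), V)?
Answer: -1332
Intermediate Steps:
Function('a')(V) = Add(2, Mul(-4, V)) (Function('a')(V) = Add(2, Mul(-1, Mul(Add(6, Mul(-1, 2)), V))) = Add(2, Mul(-1, Mul(Add(6, -2), V))) = Add(2, Mul(-1, Mul(4, V))) = Add(2, Mul(-4, V)))
Mul(Pow(Add(Function('a')(0), 4), 2), Add(72, -109)) = Mul(Pow(Add(Add(2, Mul(-4, 0)), 4), 2), Add(72, -109)) = Mul(Pow(Add(Add(2, 0), 4), 2), -37) = Mul(Pow(Add(2, 4), 2), -37) = Mul(Pow(6, 2), -37) = Mul(36, -37) = -1332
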